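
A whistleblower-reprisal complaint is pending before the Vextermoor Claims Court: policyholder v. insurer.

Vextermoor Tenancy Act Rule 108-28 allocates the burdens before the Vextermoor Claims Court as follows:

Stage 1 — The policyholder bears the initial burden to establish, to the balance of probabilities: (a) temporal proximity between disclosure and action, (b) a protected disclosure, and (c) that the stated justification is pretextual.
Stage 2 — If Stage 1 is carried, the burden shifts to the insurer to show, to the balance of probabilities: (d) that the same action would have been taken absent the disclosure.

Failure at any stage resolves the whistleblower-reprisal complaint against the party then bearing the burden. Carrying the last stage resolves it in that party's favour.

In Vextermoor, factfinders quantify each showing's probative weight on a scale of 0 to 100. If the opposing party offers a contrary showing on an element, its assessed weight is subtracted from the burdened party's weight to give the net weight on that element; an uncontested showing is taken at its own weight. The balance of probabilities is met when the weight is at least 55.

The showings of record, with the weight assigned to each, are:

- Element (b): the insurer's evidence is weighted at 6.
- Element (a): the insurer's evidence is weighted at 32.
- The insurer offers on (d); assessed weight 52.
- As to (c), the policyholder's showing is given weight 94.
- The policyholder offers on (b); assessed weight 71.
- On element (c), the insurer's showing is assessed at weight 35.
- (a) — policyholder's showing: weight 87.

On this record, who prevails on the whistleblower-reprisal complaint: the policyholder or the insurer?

Stage 1 (policyholder, the balance of probabilities, weight is at least 55): (a) net 87−32=55 ≥ 55 — meets; (b) net 71−6=65 ≥ 55 — meets; (c) net 94−35=59 ≥ 55 — meets.
  The policyholder carries Stage 1; the insurer now bears the burden.
Stage 2 (insurer, the balance of probabilities, weight is at least 55): (d) 52 < 55 — fails.
  Stage 2 not carried; the insurer fails its burden.
The policyholder prevails.

policyholder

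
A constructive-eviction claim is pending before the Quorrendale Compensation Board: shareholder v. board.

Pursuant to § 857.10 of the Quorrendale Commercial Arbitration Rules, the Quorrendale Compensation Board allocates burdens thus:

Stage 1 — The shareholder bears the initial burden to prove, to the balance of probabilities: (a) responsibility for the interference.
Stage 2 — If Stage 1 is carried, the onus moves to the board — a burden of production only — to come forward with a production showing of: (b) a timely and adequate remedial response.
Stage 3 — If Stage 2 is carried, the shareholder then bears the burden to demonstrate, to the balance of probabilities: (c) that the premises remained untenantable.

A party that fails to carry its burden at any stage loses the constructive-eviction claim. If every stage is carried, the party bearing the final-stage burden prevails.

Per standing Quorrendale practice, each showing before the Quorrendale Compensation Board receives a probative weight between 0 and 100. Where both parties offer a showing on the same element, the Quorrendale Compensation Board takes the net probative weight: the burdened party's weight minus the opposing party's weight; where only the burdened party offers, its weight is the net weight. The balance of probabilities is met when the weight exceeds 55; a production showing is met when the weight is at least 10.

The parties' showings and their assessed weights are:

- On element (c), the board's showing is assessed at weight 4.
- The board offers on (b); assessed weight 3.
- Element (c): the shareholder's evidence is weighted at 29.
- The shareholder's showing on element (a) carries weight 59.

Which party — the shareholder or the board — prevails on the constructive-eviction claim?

At Stage 1 the shareholder must meet the balance of probabilities (weight exceeds 55): on (a) the weight is 59, which does exceed 55, so (a) meets the standard.
  Stage 1 carried; the burden shifts to the board.
At Stage 2 the board must meet a production showing (weight is at least 10): on (b) the weight is 3, which does not reach 10, so (b) does not meet the standard.
  Not every element is met, so the board fails to carry Stage 2.
The shareholder prevails.

shareholder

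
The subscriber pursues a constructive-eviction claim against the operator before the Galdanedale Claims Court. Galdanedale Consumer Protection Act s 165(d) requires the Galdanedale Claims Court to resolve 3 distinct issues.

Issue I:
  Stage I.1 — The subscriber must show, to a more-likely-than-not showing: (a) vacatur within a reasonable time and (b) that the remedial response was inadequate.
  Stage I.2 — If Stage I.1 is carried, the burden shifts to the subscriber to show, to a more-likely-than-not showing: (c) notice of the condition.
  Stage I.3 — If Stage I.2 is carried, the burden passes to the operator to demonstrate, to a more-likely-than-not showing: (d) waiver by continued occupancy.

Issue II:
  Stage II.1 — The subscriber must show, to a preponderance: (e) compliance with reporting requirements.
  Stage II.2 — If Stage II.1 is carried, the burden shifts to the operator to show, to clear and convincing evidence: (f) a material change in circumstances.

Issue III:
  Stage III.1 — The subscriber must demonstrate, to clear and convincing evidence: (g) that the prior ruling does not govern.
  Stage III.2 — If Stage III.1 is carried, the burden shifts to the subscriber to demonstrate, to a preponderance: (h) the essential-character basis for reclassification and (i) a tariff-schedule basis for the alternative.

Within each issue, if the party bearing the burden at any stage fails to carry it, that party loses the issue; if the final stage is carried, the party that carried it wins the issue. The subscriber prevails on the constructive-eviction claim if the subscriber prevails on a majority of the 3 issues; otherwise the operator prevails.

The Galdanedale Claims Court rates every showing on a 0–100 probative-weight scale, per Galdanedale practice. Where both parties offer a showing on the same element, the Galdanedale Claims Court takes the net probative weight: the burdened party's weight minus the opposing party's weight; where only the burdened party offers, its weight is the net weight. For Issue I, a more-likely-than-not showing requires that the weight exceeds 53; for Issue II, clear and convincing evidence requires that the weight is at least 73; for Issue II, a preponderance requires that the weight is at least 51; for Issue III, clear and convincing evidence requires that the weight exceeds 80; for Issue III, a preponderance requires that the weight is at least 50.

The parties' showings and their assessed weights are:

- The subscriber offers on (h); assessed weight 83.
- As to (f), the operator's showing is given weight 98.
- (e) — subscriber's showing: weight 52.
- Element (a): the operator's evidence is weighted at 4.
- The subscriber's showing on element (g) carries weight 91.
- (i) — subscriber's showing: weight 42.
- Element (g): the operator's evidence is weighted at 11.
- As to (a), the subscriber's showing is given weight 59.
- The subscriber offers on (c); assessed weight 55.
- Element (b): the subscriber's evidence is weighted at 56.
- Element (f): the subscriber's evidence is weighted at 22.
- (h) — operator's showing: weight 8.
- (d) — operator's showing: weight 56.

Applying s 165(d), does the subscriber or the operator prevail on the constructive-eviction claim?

operator

— Issue I —
Stage I.1 — burden on subscriber; standard: a more-likely-than-not showing (weight exceeds 53).
    (a): 59 − 4 = 55 > 53 [met]
    (b): 56 > 53 [met]
  Stage I.1 is satisfied; the subscriber continues to bear the burden.
Stage I.2 — burden on subscriber; standard: a more-likely-than-not showing (weight exceeds 53).
    (c): 55 > 53 [met]
  Stage I.2 is satisfied; the onus moves to the operator.
Stage I.3 — burden on operator; standard: a more-likely-than-not showing (weight exceeds 53).
    (d): 56 > 53 [met]
  The operator carries the last stage.
Every stage carried; the operator prevails on this issue.
— Issue II —
Stage II.1 (subscriber, a preponderance, weight is at least 51): (e) 52 ≥ 51 — meets.
  Stage II.1 carried; the burden shifts to the operator.
Stage II.2 (operator, clear and convincing evidence, weight is at least 73): (f) net 98−22=76 ≥ 73 — meets.
  Stage II.2 carried; the final stage is satisfied.
Every stage carried; the operator prevails on this issue.
— Issue III —
Stage III.1 — burden on subscriber; standard: clear and convincing evidence (weight exceeds 80).
    (g): 91 − 11 = 80 ≤ 80 [not met]
  Not every element is met, so the subscriber fails to carry Stage III.1.
The operator prevails on this issue.
Per-issue: Issue I → operator; Issue II → operator; Issue III → operator. The subscriber must prevail on a majority of issues; overall, the operator prevails.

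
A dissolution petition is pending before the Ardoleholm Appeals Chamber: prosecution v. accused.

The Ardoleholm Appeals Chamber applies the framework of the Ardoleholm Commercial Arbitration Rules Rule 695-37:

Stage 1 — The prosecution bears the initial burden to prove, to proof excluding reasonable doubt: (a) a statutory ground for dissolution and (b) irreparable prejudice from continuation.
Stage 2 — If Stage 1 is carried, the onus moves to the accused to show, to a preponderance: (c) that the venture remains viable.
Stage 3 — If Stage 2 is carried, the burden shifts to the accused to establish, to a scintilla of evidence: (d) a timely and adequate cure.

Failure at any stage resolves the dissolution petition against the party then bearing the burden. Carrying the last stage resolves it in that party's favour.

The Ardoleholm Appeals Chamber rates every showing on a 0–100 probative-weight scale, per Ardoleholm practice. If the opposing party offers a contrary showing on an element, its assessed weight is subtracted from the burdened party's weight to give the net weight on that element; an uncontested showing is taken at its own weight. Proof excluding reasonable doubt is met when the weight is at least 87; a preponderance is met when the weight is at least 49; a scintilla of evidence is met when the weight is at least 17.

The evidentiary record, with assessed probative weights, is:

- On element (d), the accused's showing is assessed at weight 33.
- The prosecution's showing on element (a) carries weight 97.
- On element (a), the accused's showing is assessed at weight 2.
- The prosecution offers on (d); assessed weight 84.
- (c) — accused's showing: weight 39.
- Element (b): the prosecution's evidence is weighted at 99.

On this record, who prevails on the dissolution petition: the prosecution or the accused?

prosecution

Stage 1 — burden on prosecution; standard: proof excluding reasonable doubt (weight is at least 87).
    (a): 97 − 2 = 95 ≥ 87 [met]
    (b): 99 ≥ 87 [met]
  Stage 1 is satisfied; the onus moves to the accused.
Stage 2 — burden on accused; standard: a preponderance (weight is at least 49).
    (c): 39 < 49 [not met]
  Stage 2 not carried; the accused fails its burden.
The prosecution prevails.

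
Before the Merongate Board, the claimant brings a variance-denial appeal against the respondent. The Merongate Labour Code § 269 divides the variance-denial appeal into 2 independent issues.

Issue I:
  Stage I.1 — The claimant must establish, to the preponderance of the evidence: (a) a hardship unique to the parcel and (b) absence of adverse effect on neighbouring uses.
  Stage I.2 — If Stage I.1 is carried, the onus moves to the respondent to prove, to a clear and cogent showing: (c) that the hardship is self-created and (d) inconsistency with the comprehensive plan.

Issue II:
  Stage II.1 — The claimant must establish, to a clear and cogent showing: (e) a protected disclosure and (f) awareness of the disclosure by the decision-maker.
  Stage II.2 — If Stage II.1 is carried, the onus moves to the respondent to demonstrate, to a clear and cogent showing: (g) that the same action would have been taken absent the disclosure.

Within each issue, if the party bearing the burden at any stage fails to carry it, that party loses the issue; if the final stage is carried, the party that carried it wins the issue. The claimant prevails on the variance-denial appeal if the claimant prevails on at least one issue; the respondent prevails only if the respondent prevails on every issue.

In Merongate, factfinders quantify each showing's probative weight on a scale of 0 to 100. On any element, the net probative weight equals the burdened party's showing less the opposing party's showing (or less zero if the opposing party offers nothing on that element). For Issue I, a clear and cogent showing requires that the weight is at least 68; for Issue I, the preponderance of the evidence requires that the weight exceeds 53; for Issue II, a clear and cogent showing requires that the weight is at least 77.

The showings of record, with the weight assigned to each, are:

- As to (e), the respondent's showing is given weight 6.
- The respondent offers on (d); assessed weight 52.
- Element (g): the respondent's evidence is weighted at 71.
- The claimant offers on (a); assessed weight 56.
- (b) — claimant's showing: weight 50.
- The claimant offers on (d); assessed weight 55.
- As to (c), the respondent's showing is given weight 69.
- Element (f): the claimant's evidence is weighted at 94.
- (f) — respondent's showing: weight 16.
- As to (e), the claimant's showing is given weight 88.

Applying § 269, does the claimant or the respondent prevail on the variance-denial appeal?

claimant

— Issue I —
At Stage I.1 the claimant must meet the preponderance of the evidence (weight exceeds 53): on (a) the weight is 56, which does exceed 53, so (a) meets the standard; on (b) the weight is 50, ≤ 53, so (b) does not meet the standard.
  The claimant does not carry Stage I.1.
The analysis ends at Stage I.1; the respondent prevails on this issue.
— Issue II —
At Stage II.1 the claimant must meet a clear and cogent showing (weight is at least 77): on (e) the weight is 88 less the opposing 6 gives net 82, which does reach 77, so (e) meets the standard; on (f) the weight is 94 less the opposing 16 gives net 78, which does reach 77, so (f) meets the standard.
  The claimant carries Stage II.1; the respondent now bears the burden.
At Stage II.2 the respondent must meet a clear and cogent showing (weight is at least 77): on (g) the weight is 71, < 77, so (g) does not meet the standard.
  The respondent does not carry Stage II.2.
So the claimant prevails on this issue.
Per-issue: Issue I → respondent; Issue II → claimant. The claimant must prevail on at least one issue; overall, the claimant prevails.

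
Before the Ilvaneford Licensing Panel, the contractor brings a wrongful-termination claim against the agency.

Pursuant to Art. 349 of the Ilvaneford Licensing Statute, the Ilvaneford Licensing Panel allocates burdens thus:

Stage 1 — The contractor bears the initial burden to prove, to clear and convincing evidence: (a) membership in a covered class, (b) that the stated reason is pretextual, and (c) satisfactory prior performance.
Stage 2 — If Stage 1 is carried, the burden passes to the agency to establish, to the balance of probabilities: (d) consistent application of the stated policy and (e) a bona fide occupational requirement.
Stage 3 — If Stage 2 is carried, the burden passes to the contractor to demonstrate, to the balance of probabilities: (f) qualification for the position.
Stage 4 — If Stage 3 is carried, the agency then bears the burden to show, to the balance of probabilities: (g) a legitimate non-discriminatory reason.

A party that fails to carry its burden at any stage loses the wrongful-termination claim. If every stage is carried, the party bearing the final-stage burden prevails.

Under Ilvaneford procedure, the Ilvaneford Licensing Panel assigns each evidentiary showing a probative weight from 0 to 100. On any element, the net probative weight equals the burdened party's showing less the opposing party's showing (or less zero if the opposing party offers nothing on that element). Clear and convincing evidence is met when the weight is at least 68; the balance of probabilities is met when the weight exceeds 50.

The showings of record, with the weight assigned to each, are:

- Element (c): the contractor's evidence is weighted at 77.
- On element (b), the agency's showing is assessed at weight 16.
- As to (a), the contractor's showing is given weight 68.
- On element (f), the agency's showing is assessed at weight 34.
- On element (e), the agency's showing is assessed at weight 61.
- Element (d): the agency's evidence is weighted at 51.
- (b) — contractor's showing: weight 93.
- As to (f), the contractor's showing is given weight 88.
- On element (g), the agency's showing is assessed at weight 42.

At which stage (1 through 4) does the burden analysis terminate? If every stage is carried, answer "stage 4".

Stage 1 — burden on contractor; standard: clear and convincing evidence (weight is at least 68).
    (a): 68 ≥ 68 [met]
    (b): 93 − 16 = 77 ≥ 68 [met]
    (c): 77 ≥ 68 [met]
  All elements met. The burden passes to the agency.
Stage 2 — burden on agency; standard: the balance of probabilities (weight exceeds 50).
    (d): 51 > 50 [met]
    (e): 61 > 50 [met]
  The agency carries Stage 2; the contractor now bears the burden.
Stage 3 — burden on contractor; standard: the balance of probabilities (weight exceeds 50).
    (f): 88 − 34 = 54 > 50 [met]
  The contractor carries Stage 3; the agency now bears the burden.
Stage 4 — burden on agency; standard: the balance of probabilities (weight exceeds 50).
    (g): 42 ≤ 50 [not met]
  Not every element is met, so the agency fails to carry Stage 4.
The contractor prevails.

stage 4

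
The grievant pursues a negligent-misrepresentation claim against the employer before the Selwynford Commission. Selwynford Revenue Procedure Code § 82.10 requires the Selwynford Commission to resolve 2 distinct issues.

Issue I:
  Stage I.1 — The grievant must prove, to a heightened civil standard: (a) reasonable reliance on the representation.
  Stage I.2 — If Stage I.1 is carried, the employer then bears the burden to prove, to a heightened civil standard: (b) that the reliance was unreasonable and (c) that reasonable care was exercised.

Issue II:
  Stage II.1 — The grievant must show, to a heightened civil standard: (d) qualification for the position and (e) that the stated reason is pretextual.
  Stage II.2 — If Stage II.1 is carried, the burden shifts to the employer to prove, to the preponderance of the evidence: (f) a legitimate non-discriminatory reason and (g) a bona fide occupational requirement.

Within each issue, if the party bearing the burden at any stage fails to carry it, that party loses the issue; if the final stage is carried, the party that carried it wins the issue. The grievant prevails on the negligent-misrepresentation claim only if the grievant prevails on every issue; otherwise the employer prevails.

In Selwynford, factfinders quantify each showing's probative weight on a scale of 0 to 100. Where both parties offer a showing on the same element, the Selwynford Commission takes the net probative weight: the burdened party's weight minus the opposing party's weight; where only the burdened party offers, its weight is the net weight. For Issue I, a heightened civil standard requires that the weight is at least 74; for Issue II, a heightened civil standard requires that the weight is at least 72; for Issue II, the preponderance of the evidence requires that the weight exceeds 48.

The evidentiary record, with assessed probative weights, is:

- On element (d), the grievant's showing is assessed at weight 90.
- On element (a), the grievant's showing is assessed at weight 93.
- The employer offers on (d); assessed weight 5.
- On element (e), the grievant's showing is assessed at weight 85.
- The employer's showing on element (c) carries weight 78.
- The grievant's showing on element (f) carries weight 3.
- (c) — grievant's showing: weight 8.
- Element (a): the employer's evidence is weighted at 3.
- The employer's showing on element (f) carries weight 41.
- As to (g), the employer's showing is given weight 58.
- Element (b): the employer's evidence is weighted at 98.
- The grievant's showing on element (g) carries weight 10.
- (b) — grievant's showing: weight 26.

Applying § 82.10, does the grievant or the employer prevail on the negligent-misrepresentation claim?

— Issue I —
Stage I.1 (grievant, a heightened civil standard, weight is at least 74): (a) net 93−3=90 ≥ 74 — meets.
  Stage I.1 is satisfied; the onus moves to the employer.
Stage I.2 (employer, a heightened civil standard, weight is at least 74): (b) net 98−26=72 < 74 — fails; (c) net 78−8=70 < 74 — fails.
  The employer does not carry Stage I.2.
The grievant prevails on this issue.
— Issue II —
Stage II.1 — burden on grievant; standard: a heightened civil standard (weight is at least 72).
    (d): 90 − 5 = 85 ≥ 72 [met]
    (e): 85 ≥ 72 [met]
  Stage II.1 is satisfied; the onus moves to the employer.
Stage II.2 — burden on employer; standard: the preponderance of the evidence (weight exceeds 48).
    (f): 41 − 3 = 38 ≤ 48 [not met]
    (g): 58 − 10 = 48 ≤ 48 [not met]
  The employer does not carry Stage II.2.
The analysis ends at Stage II.2; the grievant prevails on this issue.
Per-issue: Issue I → grievant; Issue II → grievant. The grievant must prevail on every issue; overall, the grievant prevails.

grievant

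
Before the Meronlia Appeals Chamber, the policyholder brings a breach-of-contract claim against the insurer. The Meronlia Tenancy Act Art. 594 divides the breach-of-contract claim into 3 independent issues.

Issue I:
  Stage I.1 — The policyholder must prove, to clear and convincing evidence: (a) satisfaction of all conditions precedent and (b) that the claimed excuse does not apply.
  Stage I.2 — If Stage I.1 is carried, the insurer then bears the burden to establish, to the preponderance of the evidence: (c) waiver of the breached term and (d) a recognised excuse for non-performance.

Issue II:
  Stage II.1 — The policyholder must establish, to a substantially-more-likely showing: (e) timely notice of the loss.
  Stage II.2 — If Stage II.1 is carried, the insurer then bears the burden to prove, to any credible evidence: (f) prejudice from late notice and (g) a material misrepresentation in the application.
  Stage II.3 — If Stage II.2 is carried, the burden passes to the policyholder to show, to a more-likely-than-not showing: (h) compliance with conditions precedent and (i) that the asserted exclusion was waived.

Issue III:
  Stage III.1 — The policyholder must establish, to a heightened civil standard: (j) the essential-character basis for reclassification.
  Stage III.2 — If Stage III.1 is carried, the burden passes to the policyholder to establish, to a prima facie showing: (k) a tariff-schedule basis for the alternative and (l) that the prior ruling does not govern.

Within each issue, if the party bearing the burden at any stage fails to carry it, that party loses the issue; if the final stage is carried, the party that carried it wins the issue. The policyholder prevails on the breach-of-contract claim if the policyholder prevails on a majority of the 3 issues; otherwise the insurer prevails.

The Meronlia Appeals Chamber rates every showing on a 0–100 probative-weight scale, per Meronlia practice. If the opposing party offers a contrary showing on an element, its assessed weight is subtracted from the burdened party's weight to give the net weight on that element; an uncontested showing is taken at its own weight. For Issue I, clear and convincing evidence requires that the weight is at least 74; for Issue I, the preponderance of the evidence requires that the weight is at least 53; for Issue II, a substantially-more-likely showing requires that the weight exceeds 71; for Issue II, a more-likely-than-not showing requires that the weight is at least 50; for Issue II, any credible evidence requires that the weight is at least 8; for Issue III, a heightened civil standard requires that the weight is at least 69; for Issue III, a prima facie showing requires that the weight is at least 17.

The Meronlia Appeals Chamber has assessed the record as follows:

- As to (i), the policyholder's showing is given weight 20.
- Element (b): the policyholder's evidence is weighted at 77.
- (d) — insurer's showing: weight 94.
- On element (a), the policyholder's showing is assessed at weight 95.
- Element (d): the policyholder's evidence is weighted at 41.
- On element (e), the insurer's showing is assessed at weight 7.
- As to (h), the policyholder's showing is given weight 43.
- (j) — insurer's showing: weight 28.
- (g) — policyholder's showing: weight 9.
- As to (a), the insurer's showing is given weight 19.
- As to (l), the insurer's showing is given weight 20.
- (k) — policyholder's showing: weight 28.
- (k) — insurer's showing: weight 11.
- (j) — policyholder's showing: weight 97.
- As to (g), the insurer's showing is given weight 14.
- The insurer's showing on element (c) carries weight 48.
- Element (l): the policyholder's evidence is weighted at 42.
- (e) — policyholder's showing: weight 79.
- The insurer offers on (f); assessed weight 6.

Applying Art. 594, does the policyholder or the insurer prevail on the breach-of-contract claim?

— Issue I —
At Stage I.1 the policyholder must meet clear and convincing evidence (weight is at least 74): on (a) the weight is 95 less the opposing 19 gives net 76, which does reach 74, so (a) meets the standard; on (b) the weight is 77, which does reach 74, so (b) meets the standard.
  Stage I.1 is satisfied; the onus moves to the insurer.
At Stage I.2 the insurer must meet the preponderance of the evidence (weight is at least 53): on (c) the weight is 48, < 53, so (c) does not meet the standard; on (d) the weight is 94 less the opposing 41 gives net 53, which does reach 53, so (d) meets the standard.
  Stage I.2 not carried; the insurer fails its burden.
The analysis ends at Stage I.2; the policyholder prevails on this issue.
— Issue II —
Stage II.1 — burden on policyholder; standard: a substantially-more-likely showing (weight exceeds 71).
    (e): 79 − 7 = 72 > 71 [met]
  Stage II.1 carried; the burden shifts to the insurer.
Stage II.2 — burden on insurer; standard: any credible evidence (weight is at least 8).
    (f): 6 < 8 [not met]
    (g): 14 − 9 = 5 < 8 [not met]
  The insurer does not carry Stage II.2.
The policyholder prevails on this issue.
— Issue III —
At Stage III.1 the policyholder must meet a heightened civil standard (weight is at least 69): on (j) the weight is 97 less the opposing 28 gives net 69, ≥ 69, so (j) meets the standard.
  All elements met. The policyholder retains the burden for Stage III.2.
At Stage III.2 the policyholder must meet a prima facie showing (weight is at least 17): on (k) the weight is 28 less the opposing 11 gives net 17, ≥ 17, so (k) meets the standard; on (l) the weight is 42 less the opposing 20 gives net 22, ≥ 17, so (l) meets the standard.
  Stage III.2 carried; the final stage is satisfied.
Every stage carried; the policyholder prevails on this issue.
Per-issue: Issue I → policyholder; Issue II → policyholder; Issue III → policyholder. The policyholder must prevail on a majority of issues; overall, the policyholder prevails.

policyholder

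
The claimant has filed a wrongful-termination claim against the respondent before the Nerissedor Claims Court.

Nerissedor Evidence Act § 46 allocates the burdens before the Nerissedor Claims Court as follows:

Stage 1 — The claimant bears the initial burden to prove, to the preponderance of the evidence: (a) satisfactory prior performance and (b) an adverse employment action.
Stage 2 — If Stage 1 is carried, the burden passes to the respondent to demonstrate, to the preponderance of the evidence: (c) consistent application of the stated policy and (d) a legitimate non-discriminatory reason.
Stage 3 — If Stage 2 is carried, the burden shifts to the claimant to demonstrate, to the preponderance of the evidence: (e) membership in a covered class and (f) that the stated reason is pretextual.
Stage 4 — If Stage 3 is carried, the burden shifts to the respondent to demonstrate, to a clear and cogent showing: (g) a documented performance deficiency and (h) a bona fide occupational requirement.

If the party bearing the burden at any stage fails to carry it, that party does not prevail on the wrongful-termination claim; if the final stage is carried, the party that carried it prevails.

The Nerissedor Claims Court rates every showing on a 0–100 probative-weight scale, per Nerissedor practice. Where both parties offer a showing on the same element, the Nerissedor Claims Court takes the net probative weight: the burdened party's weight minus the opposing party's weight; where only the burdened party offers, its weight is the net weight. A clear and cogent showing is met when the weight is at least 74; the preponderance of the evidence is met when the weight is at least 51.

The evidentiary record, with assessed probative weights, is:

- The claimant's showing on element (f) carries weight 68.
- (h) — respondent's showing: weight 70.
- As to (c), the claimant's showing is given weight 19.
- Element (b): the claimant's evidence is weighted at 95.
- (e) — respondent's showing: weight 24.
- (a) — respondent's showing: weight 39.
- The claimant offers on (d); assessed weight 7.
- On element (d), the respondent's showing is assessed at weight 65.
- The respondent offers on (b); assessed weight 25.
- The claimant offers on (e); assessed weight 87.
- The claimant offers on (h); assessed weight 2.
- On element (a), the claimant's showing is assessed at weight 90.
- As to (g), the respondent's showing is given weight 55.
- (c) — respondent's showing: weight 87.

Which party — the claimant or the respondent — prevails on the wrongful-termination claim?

claimant

Stage 1 (claimant, the preponderance of the evidence, weight is at least 51): (a) net 90−39=51 ≥ 51 — meets; (b) net 95−25=70 ≥ 51 — meets.
  Stage 1 carried; the burden shifts to the respondent.
Stage 2 (respondent, the preponderance of the evidence, weight is at least 51): (c) net 87−19=68 ≥ 51 — meets; (d) net 65−7=58 ≥ 51 — meets.
  All elements met. The burden passes to the claimant.
Stage 3 (claimant, the preponderance of the evidence, weight is at least 51): (e) net 87−24=63 ≥ 51 — meets; (f) 68 ≥ 51 — meets.
  Stage 3 is satisfied; the onus moves to the respondent.
Stage 4 (respondent, a clear and cogent showing, weight is at least 74): (g) 55 < 74 — fails; (h) net 70−2=68 < 74 — fails.
  The respondent does not carry Stage 4.
The claimant prevails.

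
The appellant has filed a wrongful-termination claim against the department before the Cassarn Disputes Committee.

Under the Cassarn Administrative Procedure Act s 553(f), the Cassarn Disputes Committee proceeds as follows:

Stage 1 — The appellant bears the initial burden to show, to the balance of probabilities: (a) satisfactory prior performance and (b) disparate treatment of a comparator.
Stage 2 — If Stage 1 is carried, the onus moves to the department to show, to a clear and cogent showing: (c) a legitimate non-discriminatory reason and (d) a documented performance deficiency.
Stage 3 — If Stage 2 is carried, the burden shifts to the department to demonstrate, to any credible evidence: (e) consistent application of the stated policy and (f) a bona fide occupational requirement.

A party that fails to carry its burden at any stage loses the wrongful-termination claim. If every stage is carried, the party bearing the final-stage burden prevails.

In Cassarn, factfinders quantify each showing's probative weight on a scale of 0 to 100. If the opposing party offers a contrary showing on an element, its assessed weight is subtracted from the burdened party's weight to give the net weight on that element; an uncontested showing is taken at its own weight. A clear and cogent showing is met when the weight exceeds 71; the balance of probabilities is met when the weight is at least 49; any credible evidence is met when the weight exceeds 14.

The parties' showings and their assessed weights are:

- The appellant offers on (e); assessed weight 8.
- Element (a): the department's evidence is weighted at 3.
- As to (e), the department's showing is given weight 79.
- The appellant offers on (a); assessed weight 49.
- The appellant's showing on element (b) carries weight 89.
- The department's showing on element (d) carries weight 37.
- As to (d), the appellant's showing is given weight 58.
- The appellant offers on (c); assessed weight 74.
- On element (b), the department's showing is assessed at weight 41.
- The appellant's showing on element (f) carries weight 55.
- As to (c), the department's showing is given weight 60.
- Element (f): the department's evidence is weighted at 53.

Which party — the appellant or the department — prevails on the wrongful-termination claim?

department

Stage 1 — burden on appellant; standard: the balance of probabilities (weight is at least 49).
    (a): 49 − 3 = 46 < 49 [not met]
    (b): 89 − 41 = 48 < 49 [not met]
  Not every element is met, so the appellant fails to carry Stage 1.
So the department prevails.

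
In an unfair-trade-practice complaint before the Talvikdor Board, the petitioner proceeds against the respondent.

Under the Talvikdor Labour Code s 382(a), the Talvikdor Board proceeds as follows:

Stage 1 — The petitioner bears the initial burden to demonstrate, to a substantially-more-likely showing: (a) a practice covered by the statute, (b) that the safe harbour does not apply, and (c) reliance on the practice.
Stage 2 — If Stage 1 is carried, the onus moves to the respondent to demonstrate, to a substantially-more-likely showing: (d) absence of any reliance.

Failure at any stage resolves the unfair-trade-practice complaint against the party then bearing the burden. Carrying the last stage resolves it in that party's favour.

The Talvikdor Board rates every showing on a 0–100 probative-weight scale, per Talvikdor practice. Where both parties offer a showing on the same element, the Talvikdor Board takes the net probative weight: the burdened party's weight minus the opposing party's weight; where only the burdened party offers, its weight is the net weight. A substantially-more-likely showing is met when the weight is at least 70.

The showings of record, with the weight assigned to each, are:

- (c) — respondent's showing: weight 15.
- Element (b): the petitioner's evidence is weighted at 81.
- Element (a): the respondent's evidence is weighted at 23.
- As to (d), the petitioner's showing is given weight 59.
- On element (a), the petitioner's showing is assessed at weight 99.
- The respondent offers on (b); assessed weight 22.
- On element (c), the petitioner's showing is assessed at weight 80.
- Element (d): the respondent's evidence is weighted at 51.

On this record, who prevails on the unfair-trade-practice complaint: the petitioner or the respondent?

Stage 1 — burden on petitioner; standard: a substantially-more-likely showing (weight is at least 70).
    (a): 99 − 23 = 76 ≥ 70 [met]
    (b): 81 − 22 = 59 < 70 [not met]
    (c): 80 − 15 = 65 < 70 [not met]
  Stage 1 not carried; the petitioner fails its burden.
The respondent prevails.

respondent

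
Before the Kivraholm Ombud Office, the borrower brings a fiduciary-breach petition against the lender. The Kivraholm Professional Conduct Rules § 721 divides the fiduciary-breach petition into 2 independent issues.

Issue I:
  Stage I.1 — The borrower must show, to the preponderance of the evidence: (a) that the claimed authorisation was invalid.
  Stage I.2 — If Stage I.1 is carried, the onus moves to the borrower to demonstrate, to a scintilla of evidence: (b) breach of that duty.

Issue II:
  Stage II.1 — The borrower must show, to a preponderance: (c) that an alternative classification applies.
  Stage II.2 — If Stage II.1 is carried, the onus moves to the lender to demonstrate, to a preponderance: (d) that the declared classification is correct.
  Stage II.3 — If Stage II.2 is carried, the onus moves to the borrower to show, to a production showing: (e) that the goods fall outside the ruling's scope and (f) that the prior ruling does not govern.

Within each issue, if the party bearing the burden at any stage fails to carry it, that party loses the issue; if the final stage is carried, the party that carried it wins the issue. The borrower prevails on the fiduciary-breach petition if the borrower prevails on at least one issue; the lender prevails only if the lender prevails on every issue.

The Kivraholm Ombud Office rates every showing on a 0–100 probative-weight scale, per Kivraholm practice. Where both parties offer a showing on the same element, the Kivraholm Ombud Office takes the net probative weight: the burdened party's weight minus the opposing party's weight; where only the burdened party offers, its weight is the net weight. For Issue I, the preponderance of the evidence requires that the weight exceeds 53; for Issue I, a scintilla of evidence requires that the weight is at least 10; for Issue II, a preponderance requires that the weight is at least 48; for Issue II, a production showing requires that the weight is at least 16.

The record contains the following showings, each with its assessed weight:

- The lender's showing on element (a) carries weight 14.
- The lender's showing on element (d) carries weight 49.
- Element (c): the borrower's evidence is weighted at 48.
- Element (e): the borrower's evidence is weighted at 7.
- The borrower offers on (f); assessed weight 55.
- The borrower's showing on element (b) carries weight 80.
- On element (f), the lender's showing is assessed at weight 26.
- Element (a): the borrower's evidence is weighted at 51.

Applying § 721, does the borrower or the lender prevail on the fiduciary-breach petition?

lender

— Issue I —
Stage I.1 (borrower, the preponderance of the evidence, weight exceeds 53): (a) net 51−14=37 ≤ 53 — fails.
  Stage I.1 not carried; the borrower fails its burden.
The analysis ends at Stage I.1; the lender prevails on this issue.
— Issue II —
Stage II.1 — burden on borrower; standard: a preponderance (weight is at least 48).
    (c): 48 ≥ 48 [met]
  All elements met. The burden passes to the lender.
Stage II.2 — burden on lender; standard: a preponderance (weight is at least 48).
    (d): 49 ≥ 48 [met]
  Stage II.2 is satisfied; the onus moves to the borrower.
Stage II.3 — burden on borrower; standard: a production showing (weight is at least 16).
    (e): 7 < 16 [not met]
    (f): 55 − 26 = 29 ≥ 16 [met]
  The borrower does not carry Stage II.3.
The lender prevails on this issue.
Per-issue: Issue I → lender; Issue II → lender. The borrower must prevail on at least one issue; overall, the lender prevails.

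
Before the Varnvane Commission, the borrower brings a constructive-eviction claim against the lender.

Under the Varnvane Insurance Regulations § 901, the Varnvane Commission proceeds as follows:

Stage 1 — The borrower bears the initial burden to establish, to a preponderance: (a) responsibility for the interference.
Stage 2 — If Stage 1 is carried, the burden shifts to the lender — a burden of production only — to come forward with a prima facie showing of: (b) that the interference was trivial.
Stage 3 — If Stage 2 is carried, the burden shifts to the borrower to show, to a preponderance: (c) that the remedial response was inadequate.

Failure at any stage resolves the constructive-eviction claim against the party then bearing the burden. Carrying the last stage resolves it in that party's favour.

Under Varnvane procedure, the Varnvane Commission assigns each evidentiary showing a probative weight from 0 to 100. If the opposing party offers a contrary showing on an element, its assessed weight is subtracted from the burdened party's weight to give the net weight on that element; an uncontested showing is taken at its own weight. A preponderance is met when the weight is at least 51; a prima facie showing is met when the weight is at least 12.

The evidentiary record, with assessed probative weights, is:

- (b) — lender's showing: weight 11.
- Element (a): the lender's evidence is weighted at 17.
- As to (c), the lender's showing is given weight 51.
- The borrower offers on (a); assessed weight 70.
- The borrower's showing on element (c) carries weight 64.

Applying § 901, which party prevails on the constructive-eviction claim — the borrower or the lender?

borrower

Stage 1 (borrower, a preponderance, weight is at least 51): (a) net 70−17=53 ≥ 51 — meets.
  Stage 1 is satisfied; the onus moves to the lender.
Stage 2 (lender, a prima facie showing, weight is at least 12): (b) 11 < 12 — fails.
  Stage 2 not carried; the lender fails its burden.
So the borrower prevails.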